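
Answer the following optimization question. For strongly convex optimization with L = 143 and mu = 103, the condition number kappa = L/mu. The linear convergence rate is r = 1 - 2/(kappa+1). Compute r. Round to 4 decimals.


Step 1: Compute the condition number.
kappa = L/mu = 143/103 = 1.3883
Step 2: Compute the convergence rate.
r = 1 - 2/(kappa + 1) = 1 - 2*mu/(L + mu) = (L - mu)/(L + mu) = 40/246 = 0.1626


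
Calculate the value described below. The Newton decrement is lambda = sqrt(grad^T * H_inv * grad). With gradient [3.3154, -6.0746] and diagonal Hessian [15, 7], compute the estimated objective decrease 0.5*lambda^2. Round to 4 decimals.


Step 1: H is diagonal, so H^(-1) * g = [0.221, -0.8678].
Step 2: g^T H^(-1) g = sum_i g_i^2 / H_ii
  = (3.3154)^2/15 + (-6.0746)^2/7
  = 0.7328 + 5.2715 = 6.0043
Step 3: Objective decrease = 0.5 * g^T H^(-1) g = 3.0022


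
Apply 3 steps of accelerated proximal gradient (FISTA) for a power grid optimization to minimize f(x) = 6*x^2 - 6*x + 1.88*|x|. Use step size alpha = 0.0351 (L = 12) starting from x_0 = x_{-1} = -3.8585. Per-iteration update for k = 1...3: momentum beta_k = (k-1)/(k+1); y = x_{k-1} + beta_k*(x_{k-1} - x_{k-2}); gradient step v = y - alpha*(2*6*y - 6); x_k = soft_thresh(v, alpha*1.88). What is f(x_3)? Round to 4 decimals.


FISTA on f(x) = 6*x^2 - 6*x + 1.88*|x|
L = 12, alpha = 0.0351
Iteration 1: beta = 0.0, y = -3.8585 + 0.0*(-3.8585 + 3.8585) = -3.8585
  grad(y) = -52.302, v = y - alpha*grad = -2.0227
  prox(v) = soft_thresh(-2.0227, 0.066) = -1.9567
Iteration 2: beta = 0.3333, y = -1.9567 + 0.3333*(-1.9567 + 3.8585) = -1.3228
  grad(y) = -21.8734, v = y - alpha*grad = -0.555
  prox(v) = soft_thresh(-0.555, 0.066) = -0.489
Iteration 3: beta = 0.5, y = -0.489 + 0.5*(-0.489 + 1.9567) = 0.2448
  grad(y) = -3.0624, v = y - alpha*grad = 0.3523
  prox(v) = soft_thresh(0.3523, 0.066) = 0.2863
f(x_3) = 6*0.2863^2 - 6*0.2863 + 1.88*|0.2863| = -0.6878


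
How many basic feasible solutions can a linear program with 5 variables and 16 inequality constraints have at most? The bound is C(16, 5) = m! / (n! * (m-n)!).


Each vertex corresponds to some choice of n active constraints out of m, so the number of vertices is at most C(m, n) = m! / (n!(m-n)!).
m = 16, n = 5
Numerator: 16 * 15 * 14 * 13 * 12
Denominator: 5! = 120
C(16, 5) = 4368


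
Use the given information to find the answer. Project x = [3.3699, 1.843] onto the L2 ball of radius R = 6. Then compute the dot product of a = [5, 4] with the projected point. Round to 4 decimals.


Step 1: Compute ||x|| (intermediates to 6 decimals).
||x|| = sqrt(3.3699^2 + 1.843^2) = 3.840947
Step 2: Project.
Since ||x|| <= R, proj = x (no scaling needed).
proj(x) = [3.3699, 1.843]
Step 3: Dot product.
a^T * proj(x) = 5*3.3699 + 4*1.843 = 24.2215


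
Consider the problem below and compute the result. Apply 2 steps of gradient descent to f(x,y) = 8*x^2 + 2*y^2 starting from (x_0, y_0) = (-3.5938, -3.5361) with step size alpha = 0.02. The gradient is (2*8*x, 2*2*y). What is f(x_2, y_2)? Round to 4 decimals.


Gradient descent on f(x,y) = 8*x^2 + 2*y^2.
Starting point: (-3.5938, -3.5361), alpha = 0.02
Step 1: grad_x = 2*8*-3.5938 = -57.5008, grad_y = 2*2*-3.5361 = -14.1444
  x_1 = -3.5938 - 0.02*-57.5008 = -2.4438
  y_1 = -3.5361 - 0.02*-14.1444 = -3.2532
Step 2: grad_x = 2*8*-2.4438 = -39.1005, grad_y = 2*2*-3.2532 = -13.0128
  x_2 = -2.4438 - 0.02*-39.1005 = -1.6618
  y_2 = -3.2532 - 0.02*-13.0128 = -2.993
f(-1.6618, -2.993) = 8*(-1.6618)^2 + 2*(-2.993)^2 = 40.0075


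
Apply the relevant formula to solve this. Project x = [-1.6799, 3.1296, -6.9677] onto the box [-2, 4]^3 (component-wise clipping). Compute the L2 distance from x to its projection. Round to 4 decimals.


Project each component onto [-2, 4].
clip(-1.6799) = -1.6799, clip(3.1296) = 3.1296, clip(-6.9677) = -2.0
Projection = [-1.6799, 3.1296, -2.0]
Squared diffs: [0.0, 0.0, 24.678]
Distance = sqrt(24.678) = 4.9677


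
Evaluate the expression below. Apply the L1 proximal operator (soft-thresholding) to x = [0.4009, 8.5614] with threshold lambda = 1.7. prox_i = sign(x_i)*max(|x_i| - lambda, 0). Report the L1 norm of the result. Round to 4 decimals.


Soft-thresholding with lambda = 1.7:
prox(0.4009) = sign(0.4009)*max(|0.4009| - 1.7, 0) = 0.0
prox(8.5614) = sign(8.5614)*max(|8.5614| - 1.7, 0) = 6.8614
prox(x) = [0.0, 6.8614]
||prox(x)||_1 = 0.0 + 6.8614 = 6.8614


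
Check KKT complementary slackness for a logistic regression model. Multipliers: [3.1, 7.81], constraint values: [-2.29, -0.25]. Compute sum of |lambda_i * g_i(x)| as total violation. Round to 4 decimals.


KKT complementary slackness check:
lambda_1 * g_1 = 3.1 * -2.29 = -7.099
lambda_2 * g_2 = 7.81 * -0.25 = -1.9525
Total violation = 7.099 + 1.9525 = 9.0515


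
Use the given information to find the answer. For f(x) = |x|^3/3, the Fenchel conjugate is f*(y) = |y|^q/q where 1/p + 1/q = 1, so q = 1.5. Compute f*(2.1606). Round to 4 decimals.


The conjugate exponent q satisfies 1/p + 1/q = 1.
p = 3, so q = 3/(3 - 1) = 1.5
|y|^q = 2.1606^1.5 = 3.1759
f*(2.1606) = 3.1759 / 1.5 = 2.1172


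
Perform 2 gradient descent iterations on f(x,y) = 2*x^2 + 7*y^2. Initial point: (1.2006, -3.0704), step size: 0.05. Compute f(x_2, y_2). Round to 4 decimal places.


Gradient descent on f(x,y) = 2*x^2 + 7*y^2.
Starting point: (1.2006, -3.0704), alpha = 0.05
Step 1: grad_x = 2*2*1.2006 = 4.8024, grad_y = 2*7*-3.0704 = -42.9856
  x_1 = 1.2006 - 0.05*4.8024 = 0.9605
  y_1 = -3.0704 - 0.05*-42.9856 = -0.9211
Step 2: grad_x = 2*2*0.9605 = 3.8419, grad_y = 2*7*-0.9211 = -12.8957
  x_2 = 0.9605 - 0.05*3.8419 = 0.7684
  y_2 = -0.9211 - 0.05*-12.8957 = -0.2763
f(0.7684, -0.2763) = 2*0.7684^2 + 7*(-0.2763)^2 = 1.7154


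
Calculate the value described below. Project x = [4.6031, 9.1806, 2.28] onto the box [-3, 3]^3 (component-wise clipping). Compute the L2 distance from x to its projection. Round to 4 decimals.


Project each component onto [-3, 3].
clip(4.6031) = 3.0, clip(9.1806) = 3.0, clip(2.28) = 2.28
Projection = [3.0, 3.0, 2.28]
Squared diffs: [2.5699, 38.1998, 0.0]
Distance = sqrt(40.7697) = 6.3851


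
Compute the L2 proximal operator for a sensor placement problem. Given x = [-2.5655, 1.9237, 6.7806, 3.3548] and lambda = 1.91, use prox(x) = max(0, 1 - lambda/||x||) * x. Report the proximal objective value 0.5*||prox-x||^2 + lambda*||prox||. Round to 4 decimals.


Step 1: Compute ||x||.
||x|| = 8.2167
Step 2: Compute scaling factor.
scale = max(0, 1 - 1.91/8.2167) = 0.7675
Step 3: prox(x) = [-1.9691, 1.4765, 5.2044, 2.575]
||prox(x)|| = 6.3067
Step 4: Proximal objective.
0.5*||prox-x||^2 = 1.8241
lambda*||prox|| = 12.0458
Total = 13.8698


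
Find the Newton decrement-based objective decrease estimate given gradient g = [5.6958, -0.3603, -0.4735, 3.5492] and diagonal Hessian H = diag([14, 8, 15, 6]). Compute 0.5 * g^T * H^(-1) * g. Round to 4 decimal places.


Step 1: H is diagonal, so H^(-1) * g = [0.4068, -0.045, -0.0316, 0.5915].
Step 2: g^T H^(-1) g = sum_i g_i^2 / H_ii
  = (5.6958)^2/14 + (-0.3603)^2/8 + (-0.4735)^2/15 + (3.5492)^2/6
  = 2.3173 + 0.0162 + 0.0149 + 2.0995 = 4.4479
Step 3: Objective decrease = 0.5 * g^T H^(-1) g = 2.224


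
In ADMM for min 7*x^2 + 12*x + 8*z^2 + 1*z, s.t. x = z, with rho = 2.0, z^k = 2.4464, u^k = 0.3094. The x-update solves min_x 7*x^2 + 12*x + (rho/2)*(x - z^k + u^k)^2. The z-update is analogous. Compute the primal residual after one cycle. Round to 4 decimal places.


ADMM iteration with rho = 2.0, z^k = 2.4464, u^k = 0.3094
Step 1: x-update.
Minimize 7*x^2 + 12*x + (2.0/2)*(x - 2.4464 + 0.3094)^2
FOC: (2*7 + 2.0)*x = -12 + 2.0*(2.4464 - 0.3094)
x^{k+1} = -0.4829
Step 2: z-update.
Minimize 8*z^2 + 1*z + (2.0/2)*(-0.4829 - z + 0.3094)^2
FOC: (2*8 + 2.0)*z = -1 + 2.0*(-0.4829 + 0.3094)
z^{k+1} = -0.0748
Step 3: u-update.
u^{k+1} = 0.3094 - 0.4829 + 0.0748 = -0.0986
Step 4: Primal residual = |-0.4829 + 0.0748| = 0.408


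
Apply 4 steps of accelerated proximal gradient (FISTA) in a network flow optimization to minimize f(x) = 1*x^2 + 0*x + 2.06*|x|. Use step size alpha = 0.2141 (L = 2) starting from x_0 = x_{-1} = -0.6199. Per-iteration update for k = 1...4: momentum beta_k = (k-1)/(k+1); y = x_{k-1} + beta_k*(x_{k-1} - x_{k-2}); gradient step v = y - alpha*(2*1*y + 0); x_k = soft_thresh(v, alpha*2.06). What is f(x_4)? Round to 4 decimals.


FISTA on f(x) = 1*x^2 + 0*x + 2.06*|x|
L = 2, alpha = 0.2141
Iteration 1: beta = 0.0, y = -0.6199 + 0.0*(-0.6199 + 0.6199) = -0.6199
  grad(y) = -1.2398, v = y - alpha*grad = -0.3545
  prox(v) = soft_thresh(-0.3545, 0.441) = 0.0
Iteration 2: beta = 0.3333, y = 0.0 + 0.3333*(0.0 + 0.6199) = 0.2066
  grad(y) = 0.4133, v = y - alpha*grad = 0.1182
  prox(v) = soft_thresh(0.1182, 0.441) = 0.0
Iteration 3: beta = 0.5, y = 0.0 + 0.5*(0.0 - 0.0) = 0.0
  grad(y) = 0.0, v = y - alpha*grad = 0.0
  prox(v) = soft_thresh(0.0, 0.441) = 0.0
Iteration 4: beta = 0.6, y = 0.0 + 0.6*(0.0 - 0.0) = 0.0
  grad(y) = 0.0, v = y - alpha*grad = 0.0
  prox(v) = soft_thresh(0.0, 0.441) = 0.0
f(x_4) = 1*0.0^2 + 0*0.0 + 2.06*|0.0| = 0.0


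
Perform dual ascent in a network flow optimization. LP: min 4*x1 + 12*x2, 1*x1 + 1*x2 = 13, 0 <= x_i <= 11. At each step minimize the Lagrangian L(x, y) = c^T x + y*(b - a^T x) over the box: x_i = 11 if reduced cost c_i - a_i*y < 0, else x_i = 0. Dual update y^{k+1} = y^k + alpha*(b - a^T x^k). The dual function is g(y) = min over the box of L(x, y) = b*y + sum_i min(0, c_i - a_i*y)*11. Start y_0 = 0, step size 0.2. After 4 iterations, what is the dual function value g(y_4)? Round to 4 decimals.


Dual ascent for LP: min 4*x1 + 12*x2, 1*x1 + 1*x2 = 13, 0 <= x_i <= 11
Step 1: y^k = 0.0, reduced costs: (4.0, 12.0)
  x^k = (0.0, 0.0), subgradient = b - a^T x = 13.0
  y^{k+1} = 0.0 + 0.2*13.0 = 2.6
Step 2: y^k = 2.6, reduced costs: (1.4, 9.4)
  x^k = (0.0, 0.0), subgradient = b - a^T x = 13.0
  y^{k+1} = 2.6 + 0.2*13.0 = 5.2
Step 3: y^k = 5.2, reduced costs: (-1.2, 6.8)
  x^k = (11.0, 0.0), subgradient = b - a^T x = 2.0
  y^{k+1} = 5.2 + 0.2*2.0 = 5.6
Step 4: y^k = 5.6, reduced costs: (-1.6, 6.4)
  x^k = (11.0, 0.0), subgradient = b - a^T x = 2.0
  y^{k+1} = 5.6 + 0.2*2.0 = 6.0
Dual objective at y_4 = 6.0: reduced costs (-2.0, 6.0), box minimizer x = (11.0, 0.0)
g(y_4) = b*y + (c1 - a1*y)*x1 + (c2 - a2*y)*x2 = 13*6.0 + (-2.0)*11.0 + 6.0*0.0 = 78.0 - 22.0 + 0.0 = 56.0


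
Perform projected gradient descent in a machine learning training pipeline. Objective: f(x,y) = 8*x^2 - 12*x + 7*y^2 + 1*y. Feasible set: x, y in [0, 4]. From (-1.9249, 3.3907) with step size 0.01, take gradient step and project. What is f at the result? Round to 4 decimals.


Step 1: Compute gradient at (-1.9249, 3.3907).
grad_x = 2*8*-1.9249 - 12 = -42.7984
grad_y = 2*7*3.3907 + 1 = 48.4698
Step 2: Gradient step.
x_raw = -1.9249 - 0.01*-42.7984 = -1.4969
y_raw = 3.3907 - 0.01*48.4698 = 2.906
Step 3: Project onto [0, 4].
x_proj = clip(-1.4969) = 0.0
y_proj = clip(2.906) = 2.906
Step 4: Evaluate f.
f(0.0, 2.906) = 62.0199


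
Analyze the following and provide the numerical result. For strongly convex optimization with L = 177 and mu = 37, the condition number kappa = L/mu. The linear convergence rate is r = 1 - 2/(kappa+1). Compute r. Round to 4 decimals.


Step 1: Compute the condition number.
kappa = L/mu = 177/37 = 4.7838
Step 2: Compute the convergence rate.
r = 1 - 2/(kappa + 1) = 1 - 2*mu/(L + mu) = (L - mu)/(L + mu) = 140/214 = 0.6542


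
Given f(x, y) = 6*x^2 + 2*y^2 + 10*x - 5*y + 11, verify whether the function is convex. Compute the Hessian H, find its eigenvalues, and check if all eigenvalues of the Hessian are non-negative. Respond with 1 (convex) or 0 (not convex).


The Hessian of f(x,y) = 6*x^2 + 2*y^2 + 10*x - 5*y + 11 is:
H = [[12, 0], [0, 4]]
Trace = 12 + 4 = 16
Determinant = 12*4 - (0)^2 = 48
Discriminant = (16)^2 - 4*48 = 64.0
Eigenvalues: lambda_1 = 4.0, lambda_2 = 12.0
The function is convex.

1


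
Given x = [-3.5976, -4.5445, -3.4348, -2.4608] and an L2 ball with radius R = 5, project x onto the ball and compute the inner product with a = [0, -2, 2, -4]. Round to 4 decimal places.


Step 1: Compute ||x|| (intermediates to 6 decimals).
||x|| = sqrt((-3.5976)^2 + (-4.5445)^2 + (-3.4348)^2 + (-2.4608)^2) = 7.172768
Step 2: Project.
Since ||x|| > R, scale = R/||x|| = 5/7.172768 = 0.697081, proj(x) = scale * x
proj(x) = [-2.507819, -3.167885, -2.394334, -1.715377]
Step 3: Dot product.
a^T * proj(x) = 0*(-2.507819) - 2*(-3.167885) + 2*(-2.394334) - 4*(-1.715377) = 8.4086


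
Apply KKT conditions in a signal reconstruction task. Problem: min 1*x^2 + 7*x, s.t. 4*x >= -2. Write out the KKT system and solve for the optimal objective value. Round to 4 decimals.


Step 1: Try lambda = 0 (constraint inactive).
x_unc = -7/(2*1) = -3.5
Check: 4*-3.5 = -14.0 < -2 -- violated!
Step 2: Constraint must be active: 4*x = -2
x* = -2/4 = -0.5
lambda = (2*1*(-0.5) + 7)/4 = 1.5
Step 3: Compute optimal value.
f(x*) = 1*(-0.5)^2 + 7*(-0.5) = -3.25


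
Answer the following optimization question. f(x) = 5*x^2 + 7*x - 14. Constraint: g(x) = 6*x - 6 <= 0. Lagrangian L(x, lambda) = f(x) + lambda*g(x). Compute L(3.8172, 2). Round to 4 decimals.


Step 1: Evaluate f(x).
f(3.8172) = 5*3.8172^2 + 7*3.8172 - 14 = 85.5755
Step 2: Evaluate g(x).
g(3.8172) = 6*3.8172 - 6 = 16.9032
Step 3: Compute Lagrangian.
L = 85.5755 + 2*16.9032 = 119.3819


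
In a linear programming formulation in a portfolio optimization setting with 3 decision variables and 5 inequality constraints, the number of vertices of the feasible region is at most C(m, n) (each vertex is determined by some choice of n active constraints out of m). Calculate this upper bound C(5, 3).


Each vertex corresponds to some choice of n active constraints out of m, so the number of vertices is at most C(m, n) = m! / (n!(m-n)!).
m = 5, n = 3
Numerator: 5 * 4 * 3
Denominator: 3! = 6
C(5, 3) = 10


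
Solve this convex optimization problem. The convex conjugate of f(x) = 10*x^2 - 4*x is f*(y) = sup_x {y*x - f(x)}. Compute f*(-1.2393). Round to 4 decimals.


f*(y) = sup_x {y*x - a*x^2 - b*x} = sup_x {(y-b)*x - a*x^2}
FOC: (y - b) - 2a*x = 0 => x* = (y - b)/(2a)
x* = (-1.2393 + 4)/(2*10) = 0.138
f*(-1.2393) = (y-b)^2/(4a) = (-1.2393 + 4)^2/(4*10)
= 7.6215/40 = 0.1905


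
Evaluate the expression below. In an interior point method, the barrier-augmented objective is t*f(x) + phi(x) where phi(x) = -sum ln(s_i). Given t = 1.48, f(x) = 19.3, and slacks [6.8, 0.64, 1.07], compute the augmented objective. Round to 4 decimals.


Step 1: Compute log-barrier.
ln values: [1.9169, -0.4463, 0.0677]
phi = -(1.9169 - 0.4463 + 0.0677) = -1.5383
Step 2: Compute augmented objective.
t*f(x) = 1.48*19.3 = 28.564
Total = 28.564 - 1.5383 = 27.0257


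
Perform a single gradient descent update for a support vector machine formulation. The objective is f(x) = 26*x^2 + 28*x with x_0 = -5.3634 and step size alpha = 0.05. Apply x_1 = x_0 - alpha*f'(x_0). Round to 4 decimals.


We compute the gradient at x_0 and apply the update.
f'(x) = 52*x + 28
f'(-5.3634) = 52*-5.3634 + 28 = -250.8968
x_1 = -5.3634 - 0.05*-250.8968 = 7.1814


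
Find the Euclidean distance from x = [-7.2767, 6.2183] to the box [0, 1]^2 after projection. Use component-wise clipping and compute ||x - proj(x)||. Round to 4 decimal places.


Project each component onto [0, 1].
clip(-7.2767) = 0.0, clip(6.2183) = 1.0
Projection = [0.0, 1.0]
Squared diffs: [52.9504, 27.2307]
Distance = sqrt(80.1811) = 8.9544


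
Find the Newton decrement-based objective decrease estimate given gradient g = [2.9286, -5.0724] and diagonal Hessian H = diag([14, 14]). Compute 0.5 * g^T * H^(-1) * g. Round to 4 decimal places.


Step 1: H is diagonal, so H^(-1) * g = [0.2092, -0.3623].
Step 2: g^T H^(-1) g = sum_i g_i^2 / H_ii
  = (2.9286)^2/14 + (-5.0724)^2/14
  = 0.6126 + 1.8378 = 2.4504
Step 3: Objective decrease = 0.5 * g^T H^(-1) g = 1.2252


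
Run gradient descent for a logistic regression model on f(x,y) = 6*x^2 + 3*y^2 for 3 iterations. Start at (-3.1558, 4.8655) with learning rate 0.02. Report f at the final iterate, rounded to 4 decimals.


Gradient descent on f(x,y) = 6*x^2 + 3*y^2.
Starting point: (-3.1558, 4.8655), alpha = 0.02
Step 1: grad_x = 2*6*-3.1558 = -37.8696, grad_y = 2*3*4.8655 = 29.193
  x_1 = -3.1558 - 0.02*-37.8696 = -2.3984
  y_1 = 4.8655 - 0.02*29.193 = 4.2816
Step 2: grad_x = 2*6*-2.3984 = -28.7809, grad_y = 2*3*4.2816 = 25.6898
  x_2 = -2.3984 - 0.02*-28.7809 = -1.8228
  y_2 = 4.2816 - 0.02*25.6898 = 3.7678
Step 3: grad_x = 2*6*-1.8228 = -21.8735, grad_y = 2*3*3.7678 = 22.6071
  x_3 = -1.8228 - 0.02*-21.8735 = -1.3853
  y_3 = 3.7678 - 0.02*22.6071 = 3.3157
f(-1.3853, 3.3157) = 6*(-1.3853)^2 + 3*3.3157^2 = 44.4963


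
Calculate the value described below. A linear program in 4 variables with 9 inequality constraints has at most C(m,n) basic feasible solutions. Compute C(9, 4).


Each vertex corresponds to some choice of n active constraints out of m, so the number of vertices is at most C(m, n) = m! / (n!(m-n)!).
m = 9, n = 4
Numerator: 9 * 8 * 7 * 6
Denominator: 4! = 24
C(9, 4) = 126


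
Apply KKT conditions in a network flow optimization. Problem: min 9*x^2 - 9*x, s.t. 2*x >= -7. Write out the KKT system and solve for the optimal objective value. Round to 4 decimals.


Step 1: Try lambda = 0 (constraint inactive).
Stationarity: 2*9*x - 9 = 0
x* = 9/(2*9) = 0.5
Check constraint: 2*0.5 = 1.0 >= -7 -- satisfied.
Step 2: Compute optimal value.
f(x*) = 9*0.5^2 - 9*0.5 = -2.25


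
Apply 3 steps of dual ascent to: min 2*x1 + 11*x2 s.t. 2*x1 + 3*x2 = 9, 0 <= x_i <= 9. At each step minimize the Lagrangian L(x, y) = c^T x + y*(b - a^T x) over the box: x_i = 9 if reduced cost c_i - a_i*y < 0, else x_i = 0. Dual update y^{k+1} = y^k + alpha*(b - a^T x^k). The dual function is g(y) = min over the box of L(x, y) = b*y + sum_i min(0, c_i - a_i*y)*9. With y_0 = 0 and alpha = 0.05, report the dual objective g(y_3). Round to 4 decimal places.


Dual ascent for LP: min 2*x1 + 11*x2, 2*x1 + 3*x2 = 9, 0 <= x_i <= 9
Step 1: y^k = 0.0, reduced costs: (2.0, 11.0)
  x^k = (0.0, 0.0), subgradient = b - a^T x = 9.0
  y^{k+1} = 0.0 + 0.05*9.0 = 0.45
Step 2: y^k = 0.45, reduced costs: (1.1, 9.65)
  x^k = (0.0, 0.0), subgradient = b - a^T x = 9.0
  y^{k+1} = 0.45 + 0.05*9.0 = 0.9
Step 3: y^k = 0.9, reduced costs: (0.2, 8.3)
  x^k = (0.0, 0.0), subgradient = b - a^T x = 9.0
  y^{k+1} = 0.9 + 0.05*9.0 = 1.35
Dual objective at y_3 = 1.35: reduced costs (-0.7, 6.95), box minimizer x = (9.0, 0.0)
g(y_3) = b*y + (c1 - a1*y)*x1 + (c2 - a2*y)*x2 = 9*1.35 + (-0.7)*9.0 + 6.95*0.0 = 12.15 - 6.3 + 0.0 = 5.85


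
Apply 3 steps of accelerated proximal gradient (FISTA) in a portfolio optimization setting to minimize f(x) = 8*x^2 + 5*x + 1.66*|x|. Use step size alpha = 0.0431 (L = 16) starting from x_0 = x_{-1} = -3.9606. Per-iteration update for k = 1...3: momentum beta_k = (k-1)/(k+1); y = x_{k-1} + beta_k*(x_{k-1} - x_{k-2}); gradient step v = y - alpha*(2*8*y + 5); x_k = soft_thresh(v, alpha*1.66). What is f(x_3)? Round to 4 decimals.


FISTA on f(x) = 8*x^2 + 5*x + 1.66*|x|
L = 16, alpha = 0.0431
Iteration 1: beta = 0.0, y = -3.9606 + 0.0*(-3.9606 + 3.9606) = -3.9606
  grad(y) = -58.3696, v = y - alpha*grad = -1.4449
  prox(v) = soft_thresh(-1.4449, 0.0715) = -1.3733
Iteration 2: beta = 0.3333, y = -1.3733 + 0.3333*(-1.3733 + 3.9606) = -0.5109
  grad(y) = -3.1744, v = y - alpha*grad = -0.3741
  prox(v) = soft_thresh(-0.3741, 0.0715) = -0.3025
Iteration 3: beta = 0.5, y = -0.3025 + 0.5*(-0.3025 + 1.3733) = 0.2329
  grad(y) = 8.7257, v = y - alpha*grad = -0.1432
  prox(v) = soft_thresh(-0.1432, 0.0715) = -0.0717
f(x_3) = 8*(-0.0717)^2 + 5*(-0.0717) + 1.66*|-0.0717| = -0.1983


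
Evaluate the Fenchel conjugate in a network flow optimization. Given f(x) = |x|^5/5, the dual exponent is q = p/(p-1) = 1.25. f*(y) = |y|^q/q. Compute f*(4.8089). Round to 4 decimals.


The conjugate exponent q satisfies 1/p + 1/q = 1.
p = 5, so q = 5/(5 - 1) = 1.25
|y|^q = 4.8089^1.25 = 7.1213
f*(4.8089) = 7.1213 / 1.25 = 5.697


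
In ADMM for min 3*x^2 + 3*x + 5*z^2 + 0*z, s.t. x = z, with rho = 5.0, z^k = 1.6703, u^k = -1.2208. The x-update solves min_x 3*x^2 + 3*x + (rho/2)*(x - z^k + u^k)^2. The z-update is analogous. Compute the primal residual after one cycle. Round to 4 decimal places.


ADMM iteration with rho = 5.0, z^k = 1.6703, u^k = -1.2208
Step 1: x-update.
Minimize 3*x^2 + 3*x + (5.0/2)*(x - 1.6703 - 1.2208)^2
FOC: (2*3 + 5.0)*x = -3 + 5.0*(1.6703 + 1.2208)
x^{k+1} = 1.0414
Step 2: z-update.
Minimize 5*z^2 + 0*z + (5.0/2)*(1.0414 - z - 1.2208)^2
FOC: (2*5 + 5.0)*z = 0 + 5.0*(1.0414 - 1.2208)
z^{k+1} = -0.0598
Step 3: u-update.
u^{k+1} = -1.2208 + 1.0414 + 0.0598 = -0.1196
Step 4: Primal residual = |1.0414 + 0.0598| = 1.1012


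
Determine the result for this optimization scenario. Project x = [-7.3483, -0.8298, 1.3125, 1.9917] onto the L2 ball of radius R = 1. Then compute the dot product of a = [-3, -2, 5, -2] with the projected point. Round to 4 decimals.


Step 1: Compute ||x|| (intermediates to 6 decimals).
||x|| = sqrt((-7.3483)^2 + (-0.8298)^2 + 1.3125^2 + 1.9917^2) = 7.770174
Step 2: Project.
Since ||x|| > R, scale = R/||x|| = 1/7.770174 = 0.128697, proj(x) = scale * x
proj(x) = [-0.945704, -0.106793, 0.168915, 0.256326]
Step 3: Dot product.
a^T * proj(x) = -3*(-0.945704) - 2*(-0.106793) + 5*0.168915 - 2*0.256326 = 3.3826


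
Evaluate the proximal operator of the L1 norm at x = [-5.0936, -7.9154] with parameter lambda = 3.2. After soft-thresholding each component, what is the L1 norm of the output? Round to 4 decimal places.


Soft-thresholding with lambda = 3.2:
prox(-5.0936) = sign(-5.0936)*max(|-5.0936| - 3.2, 0) = -1.8936
prox(-7.9154) = sign(-7.9154)*max(|-7.9154| - 3.2, 0) = -4.7154
prox(x) = [-1.8936, -4.7154]
||prox(x)||_1 = 1.8936 + 4.7154 = 6.609


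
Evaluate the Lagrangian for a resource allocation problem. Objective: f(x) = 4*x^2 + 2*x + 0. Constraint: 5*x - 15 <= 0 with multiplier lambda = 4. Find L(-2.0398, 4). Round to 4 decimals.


Step 1: Evaluate f(x).
f(-2.0398) = 4*(-2.0398)^2 + 2*(-2.0398) + 0 = 12.5635
Step 2: Evaluate g(x).
g(-2.0398) = 5*-2.0398 - 15 = -25.199
Step 3: Compute Lagrangian.
L = 12.5635 + 4*-25.199 = -88.2325


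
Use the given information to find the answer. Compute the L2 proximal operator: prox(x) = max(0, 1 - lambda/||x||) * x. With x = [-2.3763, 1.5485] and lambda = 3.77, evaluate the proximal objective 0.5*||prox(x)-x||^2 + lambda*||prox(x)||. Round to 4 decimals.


Step 1: Compute ||x||.
||x|| = 2.8363
Step 2: Compute scaling factor.
scale = max(0, 1 - 3.77/2.8363) = 0.0
Step 3: prox(x) = [-0.0, 0.0]
||prox(x)|| = 0.0
Step 4: Proximal objective.
0.5*||prox-x||^2 = 4.0223
lambda*||prox|| = 0.0
Total = 4.0223


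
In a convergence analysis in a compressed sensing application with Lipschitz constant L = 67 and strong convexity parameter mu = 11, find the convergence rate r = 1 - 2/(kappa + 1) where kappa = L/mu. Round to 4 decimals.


Step 1: Compute the condition number.
kappa = L/mu = 67/11 = 6.0909
Step 2: Compute the convergence rate.
r = 1 - 2/(kappa + 1) = 1 - 2*mu/(L + mu) = (L - mu)/(L + mu) = 56/78 = 0.7179


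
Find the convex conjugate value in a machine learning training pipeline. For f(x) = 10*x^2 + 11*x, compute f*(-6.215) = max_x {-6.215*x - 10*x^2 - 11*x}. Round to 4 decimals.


f*(y) = sup_x {y*x - a*x^2 - b*x} = sup_x {(y-b)*x - a*x^2}
FOC: (y - b) - 2a*x = 0 => x* = (y - b)/(2a)
x* = (-6.215 - 11)/(2*10) = -0.8608
f*(-6.215) = (y-b)^2/(4a) = (-6.215 - 11)^2/(4*10)
= 296.3562/40 = 7.4089


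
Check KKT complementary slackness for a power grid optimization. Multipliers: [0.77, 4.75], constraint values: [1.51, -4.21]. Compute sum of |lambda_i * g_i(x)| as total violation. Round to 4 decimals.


KKT complementary slackness check:
lambda_1 * g_1 = 0.77 * 1.51 = 1.1627
lambda_2 * g_2 = 4.75 * -4.21 = -19.9975
Total violation = 1.1627 + 19.9975 = 21.1602


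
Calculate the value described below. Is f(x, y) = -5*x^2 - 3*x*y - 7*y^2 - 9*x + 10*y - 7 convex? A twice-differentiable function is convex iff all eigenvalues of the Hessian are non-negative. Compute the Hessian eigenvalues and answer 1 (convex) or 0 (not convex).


The Hessian of f(x,y) = -5*x^2 - 3*x*y - 7*y^2 - 9*x + 10*y - 7 is:
H = [[-10, -3], [-3, -14]]
Trace = -10 - 14 = -24
Determinant = -10*-14 - (-3)^2 = 131
Discriminant = (-24)^2 - 4*131 = 52.0
Eigenvalues: lambda_1 = -15.6056, lambda_2 = -8.3944
The function is not convex.

0


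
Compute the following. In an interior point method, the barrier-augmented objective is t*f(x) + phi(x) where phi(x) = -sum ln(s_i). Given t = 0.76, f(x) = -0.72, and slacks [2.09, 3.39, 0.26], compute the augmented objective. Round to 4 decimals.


Step 1: Compute log-barrier.
ln values: [0.7372, 1.2208, -1.3471]
phi = -(0.7372 + 1.2208 - 1.3471) = -0.6109
Step 2: Compute augmented objective.
t*f(x) = 0.76*-0.72 = -0.5472
Total = -0.5472 - 0.6109 = -1.1581


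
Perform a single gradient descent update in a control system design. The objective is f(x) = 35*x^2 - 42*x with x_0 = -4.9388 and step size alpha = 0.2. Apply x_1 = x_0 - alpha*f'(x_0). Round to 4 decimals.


We compute the gradient at x_0 and apply the update.
f'(x) = 70*x - 42
f'(-4.9388) = 70*-4.9388 - 42 = -387.716
x_1 = -4.9388 - 0.2*-387.716 = 72.6044


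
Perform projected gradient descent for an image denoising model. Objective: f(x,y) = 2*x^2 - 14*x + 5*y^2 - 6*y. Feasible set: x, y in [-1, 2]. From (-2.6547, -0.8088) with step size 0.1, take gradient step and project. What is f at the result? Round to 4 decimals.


Step 1: Compute gradient at (-2.6547, -0.8088).
grad_x = 2*2*-2.6547 - 14 = -24.6188
grad_y = 2*5*-0.8088 - 6 = -14.088
Step 2: Gradient step.
x_raw = -2.6547 - 0.1*-24.6188 = -0.1928
y_raw = -0.8088 - 0.1*-14.088 = 0.6
Step 3: Project onto [-1, 2].
x_proj = clip(-0.1928) = -0.1928
y_proj = clip(0.6) = 0.6
Step 4: Evaluate f.
f(-0.1928, 0.6) = 0.9738


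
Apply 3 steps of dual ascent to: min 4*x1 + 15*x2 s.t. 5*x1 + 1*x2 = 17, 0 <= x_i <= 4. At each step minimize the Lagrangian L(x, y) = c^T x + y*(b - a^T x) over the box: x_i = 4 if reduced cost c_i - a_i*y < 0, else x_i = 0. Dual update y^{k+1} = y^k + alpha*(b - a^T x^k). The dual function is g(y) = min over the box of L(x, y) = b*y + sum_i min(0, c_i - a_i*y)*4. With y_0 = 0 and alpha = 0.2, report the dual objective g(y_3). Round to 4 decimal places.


Dual ascent for LP: min 4*x1 + 15*x2, 5*x1 + 1*x2 = 17, 0 <= x_i <= 4
Step 1: y^k = 0.0, reduced costs: (4.0, 15.0)
  x^k = (0.0, 0.0), subgradient = b - a^T x = 17.0
  y^{k+1} = 0.0 + 0.2*17.0 = 3.4
Step 2: y^k = 3.4, reduced costs: (-13.0, 11.6)
  x^k = (4.0, 0.0), subgradient = b - a^T x = -3.0
  y^{k+1} = 3.4 + 0.2*-3.0 = 2.8
Step 3: y^k = 2.8, reduced costs: (-10.0, 12.2)
  x^k = (4.0, 0.0), subgradient = b - a^T x = -3.0
  y^{k+1} = 2.8 + 0.2*-3.0 = 2.2
Dual objective at y_3 = 2.2: reduced costs (-7.0, 12.8), box minimizer x = (4.0, 0.0)
g(y_3) = b*y + (c1 - a1*y)*x1 + (c2 - a2*y)*x2 = 17*2.2 + (-7.0)*4.0 + 12.8*0.0 = 37.4 - 28.0 + 0.0 = 9.4


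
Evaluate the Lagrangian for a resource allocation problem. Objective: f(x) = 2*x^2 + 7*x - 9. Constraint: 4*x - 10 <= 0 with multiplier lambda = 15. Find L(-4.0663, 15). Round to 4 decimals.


Step 1: Evaluate f(x).
f(-4.0663) = 2*(-4.0663)^2 + 7*(-4.0663) - 9 = -4.3945
Step 2: Evaluate g(x).
g(-4.0663) = 4*-4.0663 - 10 = -26.2652
Step 3: Compute Lagrangian.
L = -4.3945 + 15*-26.2652 = -398.3725


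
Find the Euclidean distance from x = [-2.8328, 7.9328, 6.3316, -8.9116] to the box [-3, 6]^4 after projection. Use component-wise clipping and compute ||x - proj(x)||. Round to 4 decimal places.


Project each component onto [-3, 6].
clip(-2.8328) = -2.8328, clip(7.9328) = 6.0, clip(6.3316) = 6.0, clip(-8.9116) = -3.0
Projection = [-2.8328, 6.0, 6.0, -3.0]
Squared diffs: [0.0, 3.7357, 0.11, 34.947]
Distance = sqrt(38.7927) = 6.2284


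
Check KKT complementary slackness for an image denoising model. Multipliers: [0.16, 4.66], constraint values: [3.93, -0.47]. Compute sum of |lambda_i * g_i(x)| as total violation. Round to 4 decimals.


KKT complementary slackness check:
lambda_1 * g_1 = 0.16 * 3.93 = 0.6288
lambda_2 * g_2 = 4.66 * -0.47 = -2.1902
Total violation = 0.6288 + 2.1902 = 2.819


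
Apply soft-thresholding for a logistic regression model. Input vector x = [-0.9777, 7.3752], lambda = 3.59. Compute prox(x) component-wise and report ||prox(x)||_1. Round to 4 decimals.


Soft-thresholding with lambda = 3.59:
prox(-0.9777) = sign(-0.9777)*max(|-0.9777| - 3.59, 0) = 0.0
prox(7.3752) = sign(7.3752)*max(|7.3752| - 3.59, 0) = 3.7852
prox(x) = [0.0, 3.7852]
||prox(x)||_1 = 0.0 + 3.7852 = 3.7852


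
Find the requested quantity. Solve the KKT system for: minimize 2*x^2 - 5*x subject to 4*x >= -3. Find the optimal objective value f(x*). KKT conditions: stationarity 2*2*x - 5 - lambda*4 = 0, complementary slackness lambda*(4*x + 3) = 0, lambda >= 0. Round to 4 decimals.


Step 1: Try lambda = 0 (constraint inactive).
Stationarity: 2*2*x - 5 = 0
x* = 5/(2*2) = 1.25
Check constraint: 4*1.25 = 5.0 >= -3 -- satisfied.
Step 2: Compute optimal value.
f(x*) = 2*1.25^2 - 5*1.25 = -3.125


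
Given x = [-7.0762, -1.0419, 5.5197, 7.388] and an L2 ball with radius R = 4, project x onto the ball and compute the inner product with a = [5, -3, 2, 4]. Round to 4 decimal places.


Step 1: Compute ||x|| (intermediates to 6 decimals).
||x|| = sqrt((-7.0762)^2 + (-1.0419)^2 + 5.5197^2 + 7.388^2) = 11.670809
Step 2: Project.
Since ||x|| > R, scale = R/||x|| = 4/11.670809 = 0.342735, proj(x) = scale * x
proj(x) = [-2.425261, -0.357096, 1.891794, 2.532126]
Step 3: Dot product.
a^T * proj(x) = 5*(-2.425261) - 3*(-0.357096) + 2*1.891794 + 4*2.532126 = 2.8571


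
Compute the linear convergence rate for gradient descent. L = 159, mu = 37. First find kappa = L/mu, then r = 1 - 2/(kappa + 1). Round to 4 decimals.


Step 1: Compute the condition number.
kappa = L/mu = 159/37 = 4.2973
Step 2: Compute the convergence rate.
r = 1 - 2/(kappa + 1) = 1 - 2*mu/(L + mu) = (L - mu)/(L + mu) = 122/196 = 0.6224


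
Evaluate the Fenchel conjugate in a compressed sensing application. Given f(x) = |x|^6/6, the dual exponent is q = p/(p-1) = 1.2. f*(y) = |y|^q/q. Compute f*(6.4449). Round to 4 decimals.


The conjugate exponent q satisfies 1/p + 1/q = 1.
p = 6, so q = 6/(6 - 1) = 1.2
|y|^q = 6.4449^1.2 = 9.3553
f*(6.4449) = 9.3553 / 1.2 = 7.7961


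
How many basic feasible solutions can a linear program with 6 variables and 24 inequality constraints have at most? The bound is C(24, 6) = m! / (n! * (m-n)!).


Each vertex corresponds to some choice of n active constraints out of m, so the number of vertices is at most C(m, n) = m! / (n!(m-n)!).
m = 24, n = 6
Numerator: 24 * 23 * 22 * 21 * 20 * 19
Denominator: 6! = 720
C(24, 6) = 134596


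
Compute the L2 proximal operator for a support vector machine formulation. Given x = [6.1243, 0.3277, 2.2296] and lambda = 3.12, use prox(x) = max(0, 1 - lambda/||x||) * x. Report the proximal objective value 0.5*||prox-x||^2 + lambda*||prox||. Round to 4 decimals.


Step 1: Compute ||x||.
||x|| = 6.5258
Step 2: Compute scaling factor.
scale = max(0, 1 - 3.12/6.5258) = 0.5219
Step 3: prox(x) = [3.1962, 0.171, 1.1636]
||prox(x)|| = 3.4058
Step 4: Proximal objective.
0.5*||prox-x||^2 = 4.8672
lambda*||prox|| = 10.6261
Total = 15.4932


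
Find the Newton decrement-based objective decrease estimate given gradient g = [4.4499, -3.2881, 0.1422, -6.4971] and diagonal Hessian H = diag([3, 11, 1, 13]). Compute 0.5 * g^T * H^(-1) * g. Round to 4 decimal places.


Step 1: H is diagonal, so H^(-1) * g = [1.4833, -0.2989, 0.1422, -0.4998].
Step 2: g^T H^(-1) g = sum_i g_i^2 / H_ii
  = (4.4499)^2/3 + (-3.2881)^2/11 + (0.1422)^2/1 + (-6.4971)^2/13
  = 6.6005 + 0.9829 + 0.0202 + 3.2471 = 10.8507
Step 3: Objective decrease = 0.5 * g^T H^(-1) g = 5.4254


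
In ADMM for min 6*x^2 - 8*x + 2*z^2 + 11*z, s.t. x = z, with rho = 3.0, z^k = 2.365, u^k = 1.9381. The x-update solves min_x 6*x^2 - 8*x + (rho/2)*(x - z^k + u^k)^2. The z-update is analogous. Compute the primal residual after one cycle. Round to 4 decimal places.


ADMM iteration with rho = 3.0, z^k = 2.365, u^k = 1.9381
Step 1: x-update.
Minimize 6*x^2 - 8*x + (3.0/2)*(x - 2.365 + 1.9381)^2
FOC: (2*6 + 3.0)*x = 8 + 3.0*(2.365 - 1.9381)
x^{k+1} = 0.6187
Step 2: z-update.
Minimize 2*z^2 + 11*z + (3.0/2)*(0.6187 - z + 1.9381)^2
FOC: (2*2 + 3.0)*z = -11 + 3.0*(0.6187 + 1.9381)
z^{k+1} = -0.4757
Step 3: u-update.
u^{k+1} = 1.9381 + 0.6187 + 0.4757 = 3.0325
Step 4: Primal residual = |0.6187 + 0.4757| = 1.0944


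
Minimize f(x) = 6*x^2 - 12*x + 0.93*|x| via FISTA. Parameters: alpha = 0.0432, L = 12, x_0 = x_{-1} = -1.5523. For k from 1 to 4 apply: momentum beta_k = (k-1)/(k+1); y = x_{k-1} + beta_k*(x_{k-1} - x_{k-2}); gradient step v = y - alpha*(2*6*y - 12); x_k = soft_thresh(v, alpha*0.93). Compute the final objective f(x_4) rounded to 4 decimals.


FISTA on f(x) = 6*x^2 - 12*x + 0.93*|x|
L = 12, alpha = 0.0432
Iteration 1: beta = 0.0, y = -1.5523 + 0.0*(-1.5523 + 1.5523) = -1.5523
  grad(y) = -30.6276, v = y - alpha*grad = -0.2292
  prox(v) = soft_thresh(-0.2292, 0.0402) = -0.189
Iteration 2: beta = 0.3333, y = -0.189 + 0.3333*(-0.189 + 1.5523) = 0.2654
  grad(y) = -8.815, v = y - alpha*grad = 0.6462
  prox(v) = soft_thresh(0.6462, 0.0402) = 0.606
Iteration 3: beta = 0.5, y = 0.606 + 0.5*(0.606 + 0.189) = 1.0036
  grad(y) = 0.043, v = y - alpha*grad = 1.0017
  prox(v) = soft_thresh(1.0017, 0.0402) = 0.9615
Iteration 4: beta = 0.6, y = 0.9615 + 0.6*(0.9615 - 0.606) = 1.1748
  grad(y) = 2.0982, v = y - alpha*grad = 1.0842
  prox(v) = soft_thresh(1.0842, 0.0402) = 1.044
f(x_4) = 6*1.044^2 - 12*1.044 + 0.93*|1.044| = -5.0174


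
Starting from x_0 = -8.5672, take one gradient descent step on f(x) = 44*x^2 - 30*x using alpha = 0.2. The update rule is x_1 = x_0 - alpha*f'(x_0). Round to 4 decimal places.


We compute the gradient at x_0 and apply the update.
f'(x) = 88*x - 30
f'(-8.5672) = 88*-8.5672 - 30 = -783.9136
x_1 = -8.5672 - 0.2*-783.9136 = 148.2155


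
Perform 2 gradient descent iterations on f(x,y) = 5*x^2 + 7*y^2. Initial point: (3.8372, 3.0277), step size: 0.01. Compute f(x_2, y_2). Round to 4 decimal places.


Gradient descent on f(x,y) = 5*x^2 + 7*y^2.
Starting point: (3.8372, 3.0277), alpha = 0.01
Step 1: grad_x = 2*5*3.8372 = 38.372, grad_y = 2*7*3.0277 = 42.3878
  x_1 = 3.8372 - 0.01*38.372 = 3.4535
  y_1 = 3.0277 - 0.01*42.3878 = 2.6038
Step 2: grad_x = 2*5*3.4535 = 34.5348, grad_y = 2*7*2.6038 = 36.4535
  x_2 = 3.4535 - 0.01*34.5348 = 3.1081
  y_2 = 2.6038 - 0.01*36.4535 = 2.2393
f(3.1081, 2.2393) = 5*3.1081^2 + 7*2.2393^2 = 83.4033


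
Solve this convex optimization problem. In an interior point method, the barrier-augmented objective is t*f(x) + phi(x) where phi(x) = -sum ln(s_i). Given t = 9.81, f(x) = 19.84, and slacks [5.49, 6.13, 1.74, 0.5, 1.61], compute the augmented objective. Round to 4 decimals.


Step 1: Compute log-barrier.
ln values: [1.7029, 1.8132, 0.5539, -0.6931, 0.4762]
phi = -(1.7029 + 1.8132 + 0.5539 - 0.6931 + 0.4762) = -3.8531
Step 2: Compute augmented objective.
t*f(x) = 9.81*19.84 = 194.6304
Total = 194.6304 - 3.8531 = 190.7773


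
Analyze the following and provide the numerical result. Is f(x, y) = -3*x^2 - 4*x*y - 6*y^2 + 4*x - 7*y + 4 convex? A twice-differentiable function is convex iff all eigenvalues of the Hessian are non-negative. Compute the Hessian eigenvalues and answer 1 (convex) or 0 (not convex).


The Hessian of f(x,y) = -3*x^2 - 4*x*y - 6*y^2 + 4*x - 7*y + 4 is:
H = [[-6, -4], [-4, -12]]
Trace = -6 - 12 = -18
Determinant = -6*-12 - (-4)^2 = 56
Discriminant = (-18)^2 - 4*56 = 100.0
Eigenvalues: lambda_1 = -14.0, lambda_2 = -4.0
The function is not convex.

0


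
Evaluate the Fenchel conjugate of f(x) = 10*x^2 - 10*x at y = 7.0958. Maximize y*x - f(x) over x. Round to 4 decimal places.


f*(y) = sup_x {y*x - a*x^2 - b*x} = sup_x {(y-b)*x - a*x^2}
FOC: (y - b) - 2a*x = 0 => x* = (y - b)/(2a)
x* = (7.0958 + 10)/(2*10) = 0.8548
f*(7.0958) = (y-b)^2/(4a) = (7.0958 + 10)^2/(4*10)
= 292.2664/40 = 7.3067


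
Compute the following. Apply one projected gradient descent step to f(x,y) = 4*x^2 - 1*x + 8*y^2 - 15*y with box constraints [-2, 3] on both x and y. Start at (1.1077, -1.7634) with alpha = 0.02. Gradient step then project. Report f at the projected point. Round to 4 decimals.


Step 1: Compute gradient at (1.1077, -1.7634).
grad_x = 2*4*1.1077 - 1 = 7.8616
grad_y = 2*8*-1.7634 - 15 = -43.2144
Step 2: Gradient step.
x_raw = 1.1077 - 0.02*7.8616 = 0.9505
y_raw = -1.7634 - 0.02*-43.2144 = -0.8991
Step 3: Project onto [-2, 3].
x_proj = clip(0.9505) = 0.9505
y_proj = clip(-0.8991) = -0.8991
Step 4: Evaluate f.
f(0.9505, -0.8991) = 22.617


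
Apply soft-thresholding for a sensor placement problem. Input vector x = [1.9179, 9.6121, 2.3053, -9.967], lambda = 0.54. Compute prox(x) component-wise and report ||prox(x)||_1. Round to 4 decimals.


Soft-thresholding with lambda = 0.54:
prox(1.9179) = sign(1.9179)*max(|1.9179| - 0.54, 0) = 1.3779
prox(9.6121) = sign(9.6121)*max(|9.6121| - 0.54, 0) = 9.0721
prox(2.3053) = sign(2.3053)*max(|2.3053| - 0.54, 0) = 1.7653
prox(-9.967) = sign(-9.967)*max(|-9.967| - 0.54, 0) = -9.427
prox(x) = [1.3779, 9.0721, 1.7653, -9.427]
||prox(x)||_1 = 1.3779 + 9.0721 + 1.7653 + 9.427 = 21.6423


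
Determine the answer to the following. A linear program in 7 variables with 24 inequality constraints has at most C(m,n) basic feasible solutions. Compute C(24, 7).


Each vertex corresponds to some choice of n active constraints out of m, so the number of vertices is at most C(m, n) = m! / (n!(m-n)!).
m = 24, n = 7
Numerator: 24 * 23 * 22 * 21 * 20 * 19 * 18
Denominator: 7! = 5040
C(24, 7) = 346104


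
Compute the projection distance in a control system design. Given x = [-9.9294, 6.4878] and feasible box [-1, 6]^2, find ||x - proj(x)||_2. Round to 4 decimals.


Project each component onto [-1, 6].
clip(-9.9294) = -1.0, clip(6.4878) = 6.0
Projection = [-1.0, 6.0]
Squared diffs: [79.7342, 0.2379]
Distance = sqrt(79.9721) = 8.9427


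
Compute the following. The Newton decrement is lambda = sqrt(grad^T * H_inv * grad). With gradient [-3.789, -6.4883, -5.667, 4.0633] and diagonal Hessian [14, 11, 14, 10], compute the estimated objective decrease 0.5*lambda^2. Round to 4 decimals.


Step 1: H is diagonal, so H^(-1) * g = [-0.2706, -0.5898, -0.4048, 0.4063].
Step 2: g^T H^(-1) g = sum_i g_i^2 / H_ii
  = (-3.789)^2/14 + (-6.4883)^2/11 + (-5.667)^2/14 + (4.0633)^2/10
  = 1.0255 + 3.8271 + 2.2939 + 1.651 = 8.7975
Step 3: Objective decrease = 0.5 * g^T H^(-1) g = 4.3988


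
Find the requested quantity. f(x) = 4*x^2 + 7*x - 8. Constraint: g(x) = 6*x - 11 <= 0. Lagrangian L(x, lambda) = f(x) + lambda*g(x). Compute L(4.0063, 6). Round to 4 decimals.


Step 1: Evaluate f(x).
f(4.0063) = 4*4.0063^2 + 7*4.0063 - 8 = 84.2459
Step 2: Evaluate g(x).
g(4.0063) = 6*4.0063 - 11 = 13.0378
Step 3: Compute Lagrangian.
L = 84.2459 + 6*13.0378 = 162.4727


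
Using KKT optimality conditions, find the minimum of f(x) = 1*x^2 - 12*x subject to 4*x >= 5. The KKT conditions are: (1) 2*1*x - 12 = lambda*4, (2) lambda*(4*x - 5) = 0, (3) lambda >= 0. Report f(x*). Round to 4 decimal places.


Step 1: Try lambda = 0 (constraint inactive).
Stationarity: 2*1*x - 12 = 0
x* = 12/(2*1) = 6.0
Check constraint: 4*6.0 = 24.0 >= 5 -- satisfied.
Step 2: Compute optimal value.
f(x*) = 1*6.0^2 - 12*6.0 = -36.0


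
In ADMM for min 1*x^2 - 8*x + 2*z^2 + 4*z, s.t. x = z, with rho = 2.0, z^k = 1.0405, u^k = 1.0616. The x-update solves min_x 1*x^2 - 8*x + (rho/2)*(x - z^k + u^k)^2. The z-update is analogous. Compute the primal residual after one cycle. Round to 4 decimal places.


ADMM iteration with rho = 2.0, z^k = 1.0405, u^k = 1.0616
Step 1: x-update.
Minimize 1*x^2 - 8*x + (2.0/2)*(x - 1.0405 + 1.0616)^2
FOC: (2*1 + 2.0)*x = 8 + 2.0*(1.0405 - 1.0616)
x^{k+1} = 1.9895
Step 2: z-update.
Minimize 2*z^2 + 4*z + (2.0/2)*(1.9895 - z + 1.0616)^2
FOC: (2*2 + 2.0)*z = -4 + 2.0*(1.9895 + 1.0616)
z^{k+1} = 0.3504
Step 3: u-update.
u^{k+1} = 1.0616 + 1.9895 - 0.3504 = 2.7007
Step 4: Primal residual = |1.9895 - 0.3504| = 1.6391
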